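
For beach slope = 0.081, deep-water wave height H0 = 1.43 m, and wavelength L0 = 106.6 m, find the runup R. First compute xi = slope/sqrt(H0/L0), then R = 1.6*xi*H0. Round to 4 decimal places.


xi = slope / sqrt(H0/L0)
H0/L0 = 1.43/106.6 = 0.013415
sqrt(0.013415) = 0.115822
xi = 0.081 / 0.115822 = 0.699352
R = 1.6 * xi * H0 = 1.6 * 0.699352 * 1.43
R = 1.6001 m

1.6001


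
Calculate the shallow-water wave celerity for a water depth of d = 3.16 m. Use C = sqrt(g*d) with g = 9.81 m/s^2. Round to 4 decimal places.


Using the shallow-water approximation:
C = sqrt(g * d) = sqrt(9.81 * 3.16)
C = sqrt(30.9996)
C = 5.5677 m/s

5.5677


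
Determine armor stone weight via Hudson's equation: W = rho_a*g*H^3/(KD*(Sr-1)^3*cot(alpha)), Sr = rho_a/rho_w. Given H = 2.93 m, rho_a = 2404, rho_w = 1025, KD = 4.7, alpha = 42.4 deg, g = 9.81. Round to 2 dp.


Sr = rho_a / rho_w = 2404 / 1025 = 2.345366
(Sr - 1) = 1.345366
(Sr - 1)^3 = 2.435125
cot(42.4) = 1 / tan(42.4) = 1 / 0.913125 = 1.095140
Numerator = 2404 * 9.81 * 2.93^3 = 593207.0882
Denominator = 4.7 * 2.435125 * 1.095140 = 12.533968
W = 593207.0882 / 12.533968
W = 47327.95 N

47327.95


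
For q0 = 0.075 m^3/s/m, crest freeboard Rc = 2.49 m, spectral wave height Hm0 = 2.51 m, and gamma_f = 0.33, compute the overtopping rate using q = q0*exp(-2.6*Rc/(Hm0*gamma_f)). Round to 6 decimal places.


q = q0 * exp(-2.6 * Rc / (Hm0 * gamma_f))
Exponent = -2.6 * 2.49 / (2.51 * 0.33)
= -2.6 * 2.49 / 0.8283
= -7.816009
exp(-7.816009) = 0.000403
q = 0.075 * 0.000403
q = 0.000030 m^3/s/m

0.000030


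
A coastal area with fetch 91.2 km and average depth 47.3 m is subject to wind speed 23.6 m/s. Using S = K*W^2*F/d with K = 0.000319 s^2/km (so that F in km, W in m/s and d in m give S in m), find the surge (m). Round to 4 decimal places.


S = K * W^2 * F / d
W^2 = 23.6^2 = 556.96
S = 0.000319 * 556.96 * 91.2 / 47.3
Numerator = 0.000319 * 556.96 * 91.2 = 16.203526
S = 16.203526 / 47.3 = 0.3426 m

0.3426


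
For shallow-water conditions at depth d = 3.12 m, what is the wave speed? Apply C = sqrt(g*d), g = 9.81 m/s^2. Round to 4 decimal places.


Using the shallow-water approximation:
C = sqrt(g * d) = sqrt(9.81 * 3.12)
C = sqrt(30.6072)
C = 5.5324 m/s

5.5324


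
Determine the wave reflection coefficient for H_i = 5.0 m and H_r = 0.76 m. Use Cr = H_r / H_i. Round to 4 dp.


Cr = H_r / H_i
Cr = 0.76 / 5.0
Cr = 0.1520

0.1520


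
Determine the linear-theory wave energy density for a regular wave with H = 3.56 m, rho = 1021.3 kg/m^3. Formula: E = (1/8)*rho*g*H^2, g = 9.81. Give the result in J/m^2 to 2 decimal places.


E = (1/8) * rho * g * H^2
E = (1/8) * 1021.3 * 9.81 * 3.56^2
E = 0.125 * 1021.3 * 9.81 * 12.6736
E = 15872.03 J/m^2

15872.03


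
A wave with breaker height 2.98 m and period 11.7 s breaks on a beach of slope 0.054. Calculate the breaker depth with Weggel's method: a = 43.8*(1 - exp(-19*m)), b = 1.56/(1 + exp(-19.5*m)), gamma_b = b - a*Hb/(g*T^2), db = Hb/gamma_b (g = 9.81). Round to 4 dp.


a = 43.8 * (1 - exp(-19 * m))
exp(-19 * 0.054) = exp(-1.0260) = 0.358438
a = 43.8 * (1 - 0.358438) = 28.100422
b = 1.56 / (1 + exp(-19.5 * m))
exp(-19.5 * 0.054) = exp(-1.0530) = 0.348890
b = 1.56 / (1 + 0.348890) = 1.156507
Hb / (g * T^2) = 2.98 / (9.81 * 11.7^2) = 2.98 / 1342.8909 = 0.00221909
gamma_b = b - a * Hb/(g*T^2) = 1.156507 - 28.100422 * 0.00221909 = 1.094149
db = Hb / gamma_b = 2.98 / 1.094149
db = 2.7236 m

2.7236


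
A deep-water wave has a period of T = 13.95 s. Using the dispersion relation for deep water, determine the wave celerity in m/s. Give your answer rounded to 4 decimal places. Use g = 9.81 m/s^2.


We use the deep-water celerity formula:
C = g * T / (2 * pi)
C = 9.81 * 13.95 / (2 * 3.14159...)
C = 136.849500 / 6.283185
C = 21.7803 m/s

21.7803


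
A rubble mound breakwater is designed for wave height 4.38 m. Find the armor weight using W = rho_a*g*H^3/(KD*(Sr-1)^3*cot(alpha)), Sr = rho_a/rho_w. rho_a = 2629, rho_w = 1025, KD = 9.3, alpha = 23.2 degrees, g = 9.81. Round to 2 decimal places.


Sr = rho_a / rho_w = 2629 / 1025 = 2.564878
(Sr - 1) = 1.564878
(Sr - 1)^3 = 3.832141
cot(23.2) = 1 / tan(23.2) = 1 / 0.428601 = 2.333175
Numerator = 2629 * 9.81 * 4.38^3 = 2167114.8344
Denominator = 9.3 * 3.832141 * 2.333175 = 83.151813
W = 2167114.8344 / 83.151813
W = 26062.15 N

26062.15


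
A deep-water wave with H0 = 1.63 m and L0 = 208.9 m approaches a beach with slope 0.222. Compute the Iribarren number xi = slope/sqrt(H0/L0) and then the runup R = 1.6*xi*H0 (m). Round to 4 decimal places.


xi = slope / sqrt(H0/L0)
H0/L0 = 1.63/208.9 = 0.007803
sqrt(0.007803) = 0.088333
xi = 0.222 / 0.088333 = 2.513208
R = 1.6 * xi * H0 = 1.6 * 2.513208 * 1.63
R = 6.5544 m

6.5544


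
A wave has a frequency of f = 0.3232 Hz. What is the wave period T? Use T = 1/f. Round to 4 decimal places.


T = 1 / f
T = 1 / 0.3232
T = 3.0941 s

3.0941


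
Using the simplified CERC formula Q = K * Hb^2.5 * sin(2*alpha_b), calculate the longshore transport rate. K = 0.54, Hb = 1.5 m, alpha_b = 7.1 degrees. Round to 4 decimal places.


Q = K * Hb^2.5 * sin(2 * alpha_b)
Hb^2.5 = 1.5^2.5 = 2.755676
sin(2 * 7.1) = sin(14.2) = 0.245307
Q = 0.54 * 2.755676 * 0.245307
Q = 0.3650 m^3/s

0.3650


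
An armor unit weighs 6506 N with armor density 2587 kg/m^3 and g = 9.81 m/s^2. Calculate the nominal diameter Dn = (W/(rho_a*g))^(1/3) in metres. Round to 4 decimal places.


V = W / (rho_a * g)
V = 6506 / (2587 * 9.81)
V = 6506 / 25378.47
V = 0.256359 m^3
Dn = V^(1/3) = 0.256359^(1/3)
Dn = 0.6353 m

0.6353


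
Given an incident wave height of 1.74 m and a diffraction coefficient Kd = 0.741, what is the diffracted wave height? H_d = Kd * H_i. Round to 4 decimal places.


H_d = Kd * H_i
H_d = 0.741 * 1.74
H_d = 1.2893 m

1.2893


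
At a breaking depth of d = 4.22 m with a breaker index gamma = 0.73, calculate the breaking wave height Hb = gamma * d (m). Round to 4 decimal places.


Hb = gamma * d
Hb = 0.73 * 4.22
Hb = 3.0806 m

3.0806


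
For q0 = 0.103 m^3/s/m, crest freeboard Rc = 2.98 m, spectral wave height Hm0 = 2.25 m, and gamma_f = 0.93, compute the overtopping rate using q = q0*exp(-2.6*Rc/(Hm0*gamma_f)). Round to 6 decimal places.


q = q0 * exp(-2.6 * Rc / (Hm0 * gamma_f))
Exponent = -2.6 * 2.98 / (2.25 * 0.93)
= -2.6 * 2.98 / 2.0925
= -3.702748
exp(-3.702748) = 0.024656
q = 0.103 * 0.024656
q = 0.002540 m^3/s/m

0.002540


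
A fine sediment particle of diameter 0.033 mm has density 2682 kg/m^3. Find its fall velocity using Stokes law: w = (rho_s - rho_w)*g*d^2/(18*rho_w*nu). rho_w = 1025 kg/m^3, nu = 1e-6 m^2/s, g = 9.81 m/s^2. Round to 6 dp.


w = (rho_s - rho_w) * g * d^2 / (18 * rho_w * nu)
d = 0.033 mm = 0.000033 m
rho_s - rho_w = 2682 - 1025 = 1657
Numerator = 1657 * 9.81 * (0.000033)^2 = 0.000017701880
Denominator = 18 * 1025 * 1e-6 = 0.018450
w = 0.000959 m/s

0.000959


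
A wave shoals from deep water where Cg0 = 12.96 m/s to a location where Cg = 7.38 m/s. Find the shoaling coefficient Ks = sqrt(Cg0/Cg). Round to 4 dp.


Ks = sqrt(Cg0 / Cg)
Ks = sqrt(12.96 / 7.38)
Ks = sqrt(1.7561)
Ks = 1.3252

1.3252


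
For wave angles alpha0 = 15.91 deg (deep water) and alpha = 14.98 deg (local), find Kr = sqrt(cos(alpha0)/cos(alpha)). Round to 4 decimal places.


Kr = sqrt(cos(alpha0) / cos(alpha))
cos(15.91) = 0.961693
cos(14.98) = 0.966016
Kr = sqrt(0.961693 / 0.966016)
Kr = sqrt(0.995525)
Kr = 0.9978

0.9978


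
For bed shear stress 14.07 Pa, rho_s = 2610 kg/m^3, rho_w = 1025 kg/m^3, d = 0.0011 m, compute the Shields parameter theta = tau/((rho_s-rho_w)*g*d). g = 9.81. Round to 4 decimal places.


theta = tau / ((rho_s - rho_w) * g * d)
rho_s - rho_w = 2610 - 1025 = 1585
Denominator = 1585 * 9.81 * 0.0011 = 17.103735
theta = 14.07 / 17.103735
theta = 0.8226

0.8226


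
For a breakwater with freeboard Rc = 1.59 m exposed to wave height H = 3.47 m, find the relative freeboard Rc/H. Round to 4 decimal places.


Relative freeboard = Rc / H
= 1.59 / 3.47
= 0.4582

0.4582


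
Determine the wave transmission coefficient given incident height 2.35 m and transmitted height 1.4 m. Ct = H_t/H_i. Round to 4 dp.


Ct = H_t / H_i
Ct = 1.4 / 2.35
Ct = 0.5957

0.5957


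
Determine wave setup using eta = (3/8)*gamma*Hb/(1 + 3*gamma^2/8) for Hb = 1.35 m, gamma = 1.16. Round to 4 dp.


eta = (3/8) * gamma * Hb / (1 + 3*gamma^2/8)
Numerator = (3/8) * 1.16 * 1.35 = 0.587250
Denominator = 1 + 3*1.16^2/8 = 1 + 0.504600 = 1.504600
eta = 0.587250 / 1.504600
eta = 0.3903 m

0.3903


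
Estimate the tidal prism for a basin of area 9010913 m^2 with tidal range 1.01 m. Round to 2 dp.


Tidal prism = Area * Tidal range
P = 9010913 * 1.01
P = 9101022.13 m^3

9101022.13


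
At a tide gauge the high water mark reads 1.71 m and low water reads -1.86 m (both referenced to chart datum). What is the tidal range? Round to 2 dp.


Tidal range = High water - Low water
Tidal range = 1.71 - (-1.86)
Tidal range = 3.57 m

3.57


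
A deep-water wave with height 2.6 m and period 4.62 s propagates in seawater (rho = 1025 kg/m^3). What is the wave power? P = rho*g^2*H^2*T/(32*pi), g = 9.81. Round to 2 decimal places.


P = rho * g^2 * H^2 * T / (32 * pi)
P = 1025 * 9.81^2 * 2.6^2 * 4.62 / (32 * pi)
P = 1025 * 96.2361 * 6.7600 * 4.62 / 100.53096
P = 30644.37 W/m

30644.37


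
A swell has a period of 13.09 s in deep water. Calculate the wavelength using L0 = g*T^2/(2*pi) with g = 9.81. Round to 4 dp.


L0 = g * T^2 / (2 * pi)
L0 = 9.81 * 13.09^2 / (2 * pi)
L0 = 9.81 * 171.3481 / 6.28319
L0 = 1680.9249 / 6.28319
L0 = 267.5275 m

267.5275


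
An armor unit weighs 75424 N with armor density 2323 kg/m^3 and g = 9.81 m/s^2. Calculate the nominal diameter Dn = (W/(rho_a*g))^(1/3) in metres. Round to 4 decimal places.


V = W / (rho_a * g)
V = 75424 / (2323 * 9.81)
V = 75424 / 22788.63
V = 3.309721 m^3
Dn = V^(1/3) = 3.309721^(1/3)
Dn = 1.4903 m

1.4903


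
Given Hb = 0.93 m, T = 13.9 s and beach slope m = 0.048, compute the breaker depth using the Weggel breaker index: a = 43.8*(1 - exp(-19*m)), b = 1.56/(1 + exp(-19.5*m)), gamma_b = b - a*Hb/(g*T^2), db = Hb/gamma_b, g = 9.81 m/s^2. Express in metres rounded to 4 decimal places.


a = 43.8 * (1 - exp(-19 * m))
exp(-19 * 0.048) = exp(-0.9120) = 0.401720
a = 43.8 * (1 - 0.401720) = 26.204665
b = 1.56 / (1 + exp(-19.5 * m))
exp(-19.5 * 0.048) = exp(-0.9360) = 0.392193
b = 1.56 / (1 + 0.392193) = 1.120534
Hb / (g * T^2) = 0.93 / (9.81 * 13.9^2) = 0.93 / 1895.3901 = 0.00049066
gamma_b = b - a * Hb/(g*T^2) = 1.120534 - 26.204665 * 0.00049066 = 1.107676
db = Hb / gamma_b = 0.93 / 1.107676
db = 0.8396 m

0.8396


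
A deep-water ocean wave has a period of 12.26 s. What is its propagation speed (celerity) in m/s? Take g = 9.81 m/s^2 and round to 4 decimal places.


We use the deep-water celerity formula:
C = g * T / (2 * pi)
C = 9.81 * 12.26 / (2 * 3.14159...)
C = 120.270600 / 6.283185
C = 19.1417 m/s

19.1417


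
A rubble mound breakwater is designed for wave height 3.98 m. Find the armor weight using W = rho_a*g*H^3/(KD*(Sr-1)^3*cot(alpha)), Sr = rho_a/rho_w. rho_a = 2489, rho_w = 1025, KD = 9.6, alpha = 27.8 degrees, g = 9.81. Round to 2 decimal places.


Sr = rho_a / rho_w = 2489 / 1025 = 2.428293
(Sr - 1) = 1.428293
(Sr - 1)^3 = 2.913746
cot(27.8) = 1 / tan(27.8) = 1 / 0.527240 = 1.896669
Numerator = 2489 * 9.81 * 3.98^3 = 1539370.3603
Denominator = 9.6 * 2.913746 * 1.896669 = 53.053539
W = 1539370.3603 / 53.053539
W = 29015.41 N

29015.41


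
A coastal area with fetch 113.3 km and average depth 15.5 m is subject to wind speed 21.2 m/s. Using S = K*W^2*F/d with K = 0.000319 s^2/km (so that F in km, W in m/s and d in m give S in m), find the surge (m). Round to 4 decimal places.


S = K * W^2 * F / d
W^2 = 21.2^2 = 449.44
S = 0.000319 * 449.44 * 113.3 / 15.5
Numerator = 0.000319 * 449.44 * 113.3 = 16.243975
S = 16.243975 / 15.5 = 1.0480 m

1.0480


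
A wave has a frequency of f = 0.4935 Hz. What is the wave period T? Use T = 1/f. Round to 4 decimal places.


T = 1 / f
T = 1 / 0.4935
T = 2.0263 s

2.0263


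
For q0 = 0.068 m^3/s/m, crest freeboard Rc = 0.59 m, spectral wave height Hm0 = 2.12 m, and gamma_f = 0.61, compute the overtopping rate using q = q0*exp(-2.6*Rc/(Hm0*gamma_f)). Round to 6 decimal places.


q = q0 * exp(-2.6 * Rc / (Hm0 * gamma_f))
Exponent = -2.6 * 0.59 / (2.12 * 0.61)
= -2.6 * 0.59 / 1.2932
= -1.186205
exp(-1.186205) = 0.305378
q = 0.068 * 0.305378
q = 0.020766 m^3/s/m

0.020766


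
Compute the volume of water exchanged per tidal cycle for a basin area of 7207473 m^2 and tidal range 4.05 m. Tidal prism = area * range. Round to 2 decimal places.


Tidal prism = Area * Tidal range
P = 7207473 * 4.05
P = 29190265.65 m^3

29190265.65


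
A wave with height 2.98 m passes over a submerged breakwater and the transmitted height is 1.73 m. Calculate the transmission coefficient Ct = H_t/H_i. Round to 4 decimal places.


Ct = H_t / H_i
Ct = 1.73 / 2.98
Ct = 0.5805

0.5805


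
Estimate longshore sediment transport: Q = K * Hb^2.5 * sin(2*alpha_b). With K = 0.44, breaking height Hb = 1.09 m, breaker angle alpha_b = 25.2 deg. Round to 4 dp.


Q = K * Hb^2.5 * sin(2 * alpha_b)
Hb^2.5 = 1.09^2.5 = 1.240413
sin(2 * 25.2) = sin(50.4) = 0.770513
Q = 0.44 * 1.240413 * 0.770513
Q = 0.4205 m^3/s

0.4205


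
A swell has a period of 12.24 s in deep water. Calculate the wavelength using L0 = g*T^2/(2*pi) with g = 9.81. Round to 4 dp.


L0 = g * T^2 / (2 * pi)
L0 = 9.81 * 12.24^2 / (2 * pi)
L0 = 9.81 * 149.8176 / 6.28319
L0 = 1469.7107 / 6.28319
L0 = 233.9117 m

233.9117


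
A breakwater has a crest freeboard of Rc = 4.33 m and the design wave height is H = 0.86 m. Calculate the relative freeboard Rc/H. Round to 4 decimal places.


Relative freeboard = Rc / H
= 4.33 / 0.86
= 5.0349

5.0349


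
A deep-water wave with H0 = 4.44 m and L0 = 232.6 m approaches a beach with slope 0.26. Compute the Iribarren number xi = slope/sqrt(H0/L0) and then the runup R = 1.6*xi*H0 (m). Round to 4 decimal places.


xi = slope / sqrt(H0/L0)
H0/L0 = 4.44/232.6 = 0.019089
sqrt(0.019089) = 0.138161
xi = 0.26 / 0.138161 = 1.881857
R = 1.6 * xi * H0 = 1.6 * 1.881857 * 4.44
R = 13.3687 m

13.3687


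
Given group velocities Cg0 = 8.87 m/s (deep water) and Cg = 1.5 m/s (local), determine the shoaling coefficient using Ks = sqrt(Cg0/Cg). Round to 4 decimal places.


Ks = sqrt(Cg0 / Cg)
Ks = sqrt(8.87 / 1.5)
Ks = sqrt(5.9133)
Ks = 2.4317

2.4317


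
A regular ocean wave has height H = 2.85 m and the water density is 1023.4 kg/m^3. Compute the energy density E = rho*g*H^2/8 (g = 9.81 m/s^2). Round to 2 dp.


E = (1/8) * rho * g * H^2
E = (1/8) * 1023.4 * 9.81 * 2.85^2
E = 0.125 * 1023.4 * 9.81 * 8.1225
E = 10193.28 J/m^2

10193.28


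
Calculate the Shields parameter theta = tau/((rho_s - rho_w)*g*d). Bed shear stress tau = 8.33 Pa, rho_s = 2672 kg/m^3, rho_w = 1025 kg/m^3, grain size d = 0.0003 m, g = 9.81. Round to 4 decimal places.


theta = tau / ((rho_s - rho_w) * g * d)
rho_s - rho_w = 2672 - 1025 = 1647
Denominator = 1647 * 9.81 * 0.0003 = 4.847121
theta = 8.33 / 4.847121
theta = 1.7185

1.7185


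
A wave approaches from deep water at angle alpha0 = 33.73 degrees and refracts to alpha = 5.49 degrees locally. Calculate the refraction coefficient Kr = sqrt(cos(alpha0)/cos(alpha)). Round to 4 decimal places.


Kr = sqrt(cos(alpha0) / cos(alpha))
cos(33.73) = 0.831663
cos(5.49) = 0.995413
Kr = sqrt(0.831663 / 0.995413)
Kr = sqrt(0.835496)
Kr = 0.9141

0.9141


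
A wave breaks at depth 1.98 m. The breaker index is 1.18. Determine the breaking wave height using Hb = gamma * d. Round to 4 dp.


Hb = gamma * d
Hb = 1.18 * 1.98
Hb = 2.3364 m

2.3364


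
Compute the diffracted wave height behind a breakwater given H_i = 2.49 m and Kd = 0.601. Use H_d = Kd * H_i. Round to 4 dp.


H_d = Kd * H_i
H_d = 0.601 * 2.49
H_d = 1.4965 m

1.4965


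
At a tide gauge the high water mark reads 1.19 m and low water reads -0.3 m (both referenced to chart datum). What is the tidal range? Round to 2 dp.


Tidal range = High water - Low water
Tidal range = 1.19 - (-0.3)
Tidal range = 1.49 m

1.49


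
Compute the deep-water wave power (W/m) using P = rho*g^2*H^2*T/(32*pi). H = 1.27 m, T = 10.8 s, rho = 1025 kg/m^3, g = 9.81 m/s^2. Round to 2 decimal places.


P = rho * g^2 * H^2 * T / (32 * pi)
P = 1025 * 9.81^2 * 1.27^2 * 10.8 / (32 * pi)
P = 1025 * 96.2361 * 1.6129 * 10.8 / 100.53096
P = 17092.01 W/m

17092.01


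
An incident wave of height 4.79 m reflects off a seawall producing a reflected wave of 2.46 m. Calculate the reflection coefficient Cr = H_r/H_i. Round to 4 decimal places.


Cr = H_r / H_i
Cr = 2.46 / 4.79
Cr = 0.5136

0.5136


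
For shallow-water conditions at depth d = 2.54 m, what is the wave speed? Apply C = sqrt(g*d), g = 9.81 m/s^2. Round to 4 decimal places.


Using the shallow-water approximation:
C = sqrt(g * d) = sqrt(9.81 * 2.54)
C = sqrt(24.9174)
C = 4.9917 m/s

4.9917


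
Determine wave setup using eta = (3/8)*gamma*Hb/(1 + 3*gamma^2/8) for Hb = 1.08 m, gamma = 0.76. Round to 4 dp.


eta = (3/8) * gamma * Hb / (1 + 3*gamma^2/8)
Numerator = (3/8) * 0.76 * 1.08 = 0.307800
Denominator = 1 + 3*0.76^2/8 = 1 + 0.216600 = 1.216600
eta = 0.307800 / 1.216600
eta = 0.2530 m

0.2530


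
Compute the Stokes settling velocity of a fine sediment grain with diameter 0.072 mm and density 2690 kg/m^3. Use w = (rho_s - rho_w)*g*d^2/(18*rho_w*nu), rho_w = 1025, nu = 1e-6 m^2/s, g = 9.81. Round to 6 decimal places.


w = (rho_s - rho_w) * g * d^2 / (18 * rho_w * nu)
d = 0.072 mm = 0.000072 m
rho_s - rho_w = 2690 - 1025 = 1665
Numerator = 1665 * 9.81 * (0.000072)^2 = 0.000084673642
Denominator = 18 * 1025 * 1e-6 = 0.018450
w = 0.004589 m/s

0.004589


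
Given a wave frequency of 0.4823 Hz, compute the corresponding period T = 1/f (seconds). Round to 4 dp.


T = 1 / f
T = 1 / 0.4823
T = 2.0734 s

2.0734


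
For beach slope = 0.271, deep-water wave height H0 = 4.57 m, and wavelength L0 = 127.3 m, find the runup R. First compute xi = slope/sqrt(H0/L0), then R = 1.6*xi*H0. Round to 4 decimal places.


xi = slope / sqrt(H0/L0)
H0/L0 = 4.57/127.3 = 0.035899
sqrt(0.035899) = 0.189472
xi = 0.271 / 0.189472 = 1.430294
R = 1.6 * xi * H0 = 1.6 * 1.430294 * 4.57
R = 10.4583 m

10.4583


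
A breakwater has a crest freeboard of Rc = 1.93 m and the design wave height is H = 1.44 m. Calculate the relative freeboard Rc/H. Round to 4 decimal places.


Relative freeboard = Rc / H
= 1.93 / 1.44
= 1.3403

1.3403


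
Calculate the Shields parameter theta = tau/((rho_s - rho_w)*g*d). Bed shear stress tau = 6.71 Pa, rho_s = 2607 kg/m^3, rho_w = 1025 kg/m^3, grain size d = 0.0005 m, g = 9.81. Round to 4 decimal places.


theta = tau / ((rho_s - rho_w) * g * d)
rho_s - rho_w = 2607 - 1025 = 1582
Denominator = 1582 * 9.81 * 0.0005 = 7.759710
theta = 6.71 / 7.759710
theta = 0.8647

0.8647


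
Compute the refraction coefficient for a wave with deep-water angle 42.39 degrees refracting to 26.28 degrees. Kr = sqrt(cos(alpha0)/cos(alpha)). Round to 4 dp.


Kr = sqrt(cos(alpha0) / cos(alpha))
cos(42.39) = 0.738573
cos(26.28) = 0.896641
Kr = sqrt(0.738573 / 0.896641)
Kr = sqrt(0.823711)
Kr = 0.9076

0.9076


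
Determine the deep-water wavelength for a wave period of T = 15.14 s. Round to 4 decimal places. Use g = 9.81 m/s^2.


L0 = g * T^2 / (2 * pi)
L0 = 9.81 * 15.14^2 / (2 * pi)
L0 = 9.81 * 229.2196 / 6.28319
L0 = 2248.6443 / 6.28319
L0 = 357.8829 m

357.8829


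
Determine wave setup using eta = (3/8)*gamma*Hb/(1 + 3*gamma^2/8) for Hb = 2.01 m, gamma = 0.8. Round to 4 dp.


eta = (3/8) * gamma * Hb / (1 + 3*gamma^2/8)
Numerator = (3/8) * 0.8 * 2.01 = 0.603000
Denominator = 1 + 3*0.8^2/8 = 1 + 0.240000 = 1.240000
eta = 0.603000 / 1.240000
eta = 0.4863 m

0.4863


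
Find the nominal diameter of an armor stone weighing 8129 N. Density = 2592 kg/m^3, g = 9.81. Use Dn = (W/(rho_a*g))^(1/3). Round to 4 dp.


V = W / (rho_a * g)
V = 8129 / (2592 * 9.81)
V = 8129 / 25427.52
V = 0.319693 m^3
Dn = V^(1/3) = 0.319693^(1/3)
Dn = 0.6838 m

0.6838


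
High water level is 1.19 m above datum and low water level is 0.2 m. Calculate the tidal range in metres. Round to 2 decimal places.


Tidal range = High water - Low water
Tidal range = 1.19 - (0.2)
Tidal range = 0.99 m

0.99


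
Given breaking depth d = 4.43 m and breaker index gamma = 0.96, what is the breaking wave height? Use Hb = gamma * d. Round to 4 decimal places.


Hb = gamma * d
Hb = 0.96 * 4.43
Hb = 4.2528 m

4.2528


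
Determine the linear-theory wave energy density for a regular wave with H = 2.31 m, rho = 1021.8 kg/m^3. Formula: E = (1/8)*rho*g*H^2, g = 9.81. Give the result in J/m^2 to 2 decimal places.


E = (1/8) * rho * g * H^2
E = (1/8) * 1021.8 * 9.81 * 2.31^2
E = 0.125 * 1021.8 * 9.81 * 5.3361
E = 6686.04 J/m^2

6686.04


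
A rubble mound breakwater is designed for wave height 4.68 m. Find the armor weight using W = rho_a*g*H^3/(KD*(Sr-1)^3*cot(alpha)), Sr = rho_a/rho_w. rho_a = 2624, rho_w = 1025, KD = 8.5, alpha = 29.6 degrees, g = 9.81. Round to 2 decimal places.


Sr = rho_a / rho_w = 2624 / 1025 = 2.560000
(Sr - 1) = 1.560000
(Sr - 1)^3 = 3.796416
cot(29.6) = 1 / tan(29.6) = 1 / 0.568079 = 1.760318
Numerator = 2624 * 9.81 * 4.68^3 = 2638580.7963
Denominator = 8.5 * 3.796416 * 1.760318 = 56.804656
W = 2638580.7963 / 56.804656
W = 46450.08 N

46450.08


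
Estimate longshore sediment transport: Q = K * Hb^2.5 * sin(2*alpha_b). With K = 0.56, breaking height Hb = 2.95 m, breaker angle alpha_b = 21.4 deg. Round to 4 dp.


Q = K * Hb^2.5 * sin(2 * alpha_b)
Hb^2.5 = 2.95^2.5 = 14.947035
sin(2 * 21.4) = sin(42.8) = 0.679441
Q = 0.56 * 14.947035 * 0.679441
Q = 5.6872 m^3/s

5.6872


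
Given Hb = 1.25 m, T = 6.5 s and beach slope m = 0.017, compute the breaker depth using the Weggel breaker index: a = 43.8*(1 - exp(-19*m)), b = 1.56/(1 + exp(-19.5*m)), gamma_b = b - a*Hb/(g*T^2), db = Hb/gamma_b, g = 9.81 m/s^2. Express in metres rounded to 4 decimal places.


a = 43.8 * (1 - exp(-19 * m))
exp(-19 * 0.017) = exp(-0.3230) = 0.723974
a = 43.8 * (1 - 0.723974) = 12.089945
b = 1.56 / (1 + exp(-19.5 * m))
exp(-19.5 * 0.017) = exp(-0.3315) = 0.717846
b = 1.56 / (1 + 0.717846) = 0.908114
Hb / (g * T^2) = 1.25 / (9.81 * 6.5^2) = 1.25 / 414.4725 = 0.00301588
gamma_b = b - a * Hb/(g*T^2) = 0.908114 - 12.089945 * 0.00301588 = 0.871652
db = Hb / gamma_b = 1.25 / 0.871652
db = 1.4341 m

1.4341


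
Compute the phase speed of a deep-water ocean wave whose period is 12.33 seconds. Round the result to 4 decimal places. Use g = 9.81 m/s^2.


We use the deep-water celerity formula:
C = g * T / (2 * pi)
C = 9.81 * 12.33 / (2 * 3.14159...)
C = 120.957300 / 6.283185
C = 19.2510 m/s

19.2510


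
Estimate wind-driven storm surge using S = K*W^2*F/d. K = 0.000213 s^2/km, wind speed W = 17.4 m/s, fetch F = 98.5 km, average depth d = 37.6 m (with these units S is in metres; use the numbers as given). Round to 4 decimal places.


S = K * W^2 * F / d
W^2 = 17.4^2 = 302.76
S = 0.000213 * 302.76 * 98.5 / 37.6
Numerator = 0.000213 * 302.76 * 98.5 = 6.352056
S = 6.352056 / 37.6 = 0.1689 m

0.1689


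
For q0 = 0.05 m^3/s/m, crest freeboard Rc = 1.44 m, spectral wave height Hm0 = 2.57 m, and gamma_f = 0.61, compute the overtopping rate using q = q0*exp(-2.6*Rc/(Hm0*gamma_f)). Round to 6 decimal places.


q = q0 * exp(-2.6 * Rc / (Hm0 * gamma_f))
Exponent = -2.6 * 1.44 / (2.57 * 0.61)
= -2.6 * 1.44 / 1.5677
= -2.388212
exp(-2.388212) = 0.091794
q = 0.05 * 0.091794
q = 0.004590 m^3/s/m

0.004590


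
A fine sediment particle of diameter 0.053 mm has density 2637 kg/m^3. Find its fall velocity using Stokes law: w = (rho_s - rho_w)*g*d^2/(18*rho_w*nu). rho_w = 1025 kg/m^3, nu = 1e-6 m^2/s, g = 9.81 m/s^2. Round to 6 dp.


w = (rho_s - rho_w) * g * d^2 / (18 * rho_w * nu)
d = 0.053 mm = 0.000053 m
rho_s - rho_w = 2637 - 1025 = 1612
Numerator = 1612 * 9.81 * (0.000053)^2 = 0.000044420739
Denominator = 18 * 1025 * 1e-6 = 0.018450
w = 0.002408 m/s

0.002408


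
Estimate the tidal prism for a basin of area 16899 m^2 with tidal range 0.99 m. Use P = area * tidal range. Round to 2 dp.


Tidal prism = Area * Tidal range
P = 16899 * 0.99
P = 16730.01 m^3

16730.01


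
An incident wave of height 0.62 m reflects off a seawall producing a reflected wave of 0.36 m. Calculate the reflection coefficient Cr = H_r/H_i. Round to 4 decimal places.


Cr = H_r / H_i
Cr = 0.36 / 0.62
Cr = 0.5806

0.5806


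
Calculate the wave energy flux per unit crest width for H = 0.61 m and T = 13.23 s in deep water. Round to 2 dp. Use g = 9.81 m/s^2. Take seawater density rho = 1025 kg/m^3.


P = rho * g^2 * H^2 * T / (32 * pi)
P = 1025 * 9.81^2 * 0.61^2 * 13.23 / (32 * pi)
P = 1025 * 96.2361 * 0.3721 * 13.23 / 100.53096
P = 4830.38 W/m

4830.38


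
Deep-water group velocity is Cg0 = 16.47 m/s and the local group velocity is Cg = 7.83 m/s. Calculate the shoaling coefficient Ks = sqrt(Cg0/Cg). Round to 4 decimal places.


Ks = sqrt(Cg0 / Cg)
Ks = sqrt(16.47 / 7.83)
Ks = sqrt(2.1034)
Ks = 1.4503

1.4503


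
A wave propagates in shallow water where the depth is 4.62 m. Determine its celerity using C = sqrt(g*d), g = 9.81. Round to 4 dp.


Using the shallow-water approximation:
C = sqrt(g * d) = sqrt(9.81 * 4.62)
C = sqrt(45.3222)
C = 6.7322 m/s

6.7322


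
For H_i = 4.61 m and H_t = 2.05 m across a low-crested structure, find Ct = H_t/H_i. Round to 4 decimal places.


Ct = H_t / H_i
Ct = 2.05 / 4.61
Ct = 0.4447

0.4447


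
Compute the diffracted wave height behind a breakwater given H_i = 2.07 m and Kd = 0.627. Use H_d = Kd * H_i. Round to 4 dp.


H_d = Kd * H_i
H_d = 0.627 * 2.07
H_d = 1.2979 m

1.2979


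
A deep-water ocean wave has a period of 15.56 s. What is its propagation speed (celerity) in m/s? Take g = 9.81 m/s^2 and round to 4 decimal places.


We use the deep-water celerity formula:
C = g * T / (2 * pi)
C = 9.81 * 15.56 / (2 * 3.14159...)
C = 152.643600 / 6.283185
C = 24.2940 m/s

24.2940


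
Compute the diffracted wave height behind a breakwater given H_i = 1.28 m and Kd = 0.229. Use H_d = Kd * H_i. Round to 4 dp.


H_d = Kd * H_i
H_d = 0.229 * 1.28
H_d = 0.2931 m

0.2931


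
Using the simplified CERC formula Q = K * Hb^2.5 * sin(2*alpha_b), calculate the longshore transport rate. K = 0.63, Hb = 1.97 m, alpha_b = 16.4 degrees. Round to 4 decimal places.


Q = K * Hb^2.5 * sin(2 * alpha_b)
Hb^2.5 = 1.97^2.5 = 5.447103
sin(2 * 16.4) = sin(32.8) = 0.541708
Q = 0.63 * 5.447103 * 0.541708
Q = 1.8590 m^3/s

1.8590


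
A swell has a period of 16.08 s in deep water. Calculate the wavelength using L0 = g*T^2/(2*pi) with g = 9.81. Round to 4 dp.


L0 = g * T^2 / (2 * pi)
L0 = 9.81 * 16.08^2 / (2 * pi)
L0 = 9.81 * 258.5664 / 6.28319
L0 = 2536.5364 / 6.28319
L0 = 403.7023 m

403.7023


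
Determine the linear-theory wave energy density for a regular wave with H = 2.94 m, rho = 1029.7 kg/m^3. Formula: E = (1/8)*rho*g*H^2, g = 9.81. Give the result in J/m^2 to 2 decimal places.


E = (1/8) * rho * g * H^2
E = (1/8) * 1029.7 * 9.81 * 2.94^2
E = 0.125 * 1029.7 * 9.81 * 8.6436
E = 10914.01 J/m^2

10914.01


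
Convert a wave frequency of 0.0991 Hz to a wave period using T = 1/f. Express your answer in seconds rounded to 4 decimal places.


T = 1 / f
T = 1 / 0.0991
T = 10.0908 s

10.0908


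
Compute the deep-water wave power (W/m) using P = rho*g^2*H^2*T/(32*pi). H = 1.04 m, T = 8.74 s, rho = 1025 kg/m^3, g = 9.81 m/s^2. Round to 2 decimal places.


P = rho * g^2 * H^2 * T / (32 * pi)
P = 1025 * 9.81^2 * 1.04^2 * 8.74 / (32 * pi)
P = 1025 * 96.2361 * 1.0816 * 8.74 / 100.53096
P = 9275.56 W/m

9275.56


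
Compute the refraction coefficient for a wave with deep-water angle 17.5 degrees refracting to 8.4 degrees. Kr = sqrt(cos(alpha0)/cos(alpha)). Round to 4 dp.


Kr = sqrt(cos(alpha0) / cos(alpha))
cos(17.5) = 0.953717
cos(8.4) = 0.989272
Kr = sqrt(0.953717 / 0.989272)
Kr = sqrt(0.964059)
Kr = 0.9819

0.9819


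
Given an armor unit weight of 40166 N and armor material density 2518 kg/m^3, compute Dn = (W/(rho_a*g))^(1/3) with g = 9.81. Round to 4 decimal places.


V = W / (rho_a * g)
V = 40166 / (2518 * 9.81)
V = 40166 / 24701.58
V = 1.626050 m^3
Dn = V^(1/3) = 1.626050^(1/3)
Dn = 1.1759 m

1.1759


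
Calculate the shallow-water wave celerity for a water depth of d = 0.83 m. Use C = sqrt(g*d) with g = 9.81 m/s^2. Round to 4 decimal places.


Using the shallow-water approximation:
C = sqrt(g * d) = sqrt(9.81 * 0.83)
C = sqrt(8.1423)
C = 2.8535 m/s

2.8535


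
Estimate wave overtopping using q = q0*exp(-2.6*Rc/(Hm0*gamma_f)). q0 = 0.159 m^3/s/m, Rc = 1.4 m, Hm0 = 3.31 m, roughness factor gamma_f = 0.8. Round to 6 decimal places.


q = q0 * exp(-2.6 * Rc / (Hm0 * gamma_f))
Exponent = -2.6 * 1.4 / (3.31 * 0.8)
= -2.6 * 1.4 / 2.6480
= -1.374622
exp(-1.374622) = 0.252935
q = 0.159 * 0.252935
q = 0.040217 m^3/s/m

0.040217


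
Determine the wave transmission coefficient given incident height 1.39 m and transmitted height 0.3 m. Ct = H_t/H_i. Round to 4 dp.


Ct = H_t / H_i
Ct = 0.3 / 1.39
Ct = 0.2158

0.2158


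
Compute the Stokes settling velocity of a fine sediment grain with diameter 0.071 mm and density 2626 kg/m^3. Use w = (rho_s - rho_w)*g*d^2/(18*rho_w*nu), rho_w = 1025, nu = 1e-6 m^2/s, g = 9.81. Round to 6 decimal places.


w = (rho_s - rho_w) * g * d^2 / (18 * rho_w * nu)
d = 0.071 mm = 0.000071 m
rho_s - rho_w = 2626 - 1025 = 1601
Numerator = 1601 * 9.81 * (0.000071)^2 = 0.000079172988
Denominator = 18 * 1025 * 1e-6 = 0.018450
w = 0.004291 m/s

0.004291


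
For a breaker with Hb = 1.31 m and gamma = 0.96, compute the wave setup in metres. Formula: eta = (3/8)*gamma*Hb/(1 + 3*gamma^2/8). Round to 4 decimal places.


eta = (3/8) * gamma * Hb / (1 + 3*gamma^2/8)
Numerator = (3/8) * 0.96 * 1.31 = 0.471600
Denominator = 1 + 3*0.96^2/8 = 1 + 0.345600 = 1.345600
eta = 0.471600 / 1.345600
eta = 0.3505 m

0.3505


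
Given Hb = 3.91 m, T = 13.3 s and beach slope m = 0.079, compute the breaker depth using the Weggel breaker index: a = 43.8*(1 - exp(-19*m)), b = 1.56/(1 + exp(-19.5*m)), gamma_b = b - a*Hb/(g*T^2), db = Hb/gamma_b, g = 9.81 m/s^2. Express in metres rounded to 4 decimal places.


a = 43.8 * (1 - exp(-19 * m))
exp(-19 * 0.079) = exp(-1.5010) = 0.222907
a = 43.8 * (1 - 0.222907) = 34.036667
b = 1.56 / (1 + exp(-19.5 * m))
exp(-19.5 * 0.079) = exp(-1.5405) = 0.214274
b = 1.56 / (1 + 0.214274) = 1.284718
Hb / (g * T^2) = 3.91 / (9.81 * 13.3^2) = 3.91 / 1735.2909 = 0.00225322
gamma_b = b - a * Hb/(g*T^2) = 1.284718 - 34.036667 * 0.00225322 = 1.208026
db = Hb / gamma_b = 3.91 / 1.208026
db = 3.2367 m

3.2367


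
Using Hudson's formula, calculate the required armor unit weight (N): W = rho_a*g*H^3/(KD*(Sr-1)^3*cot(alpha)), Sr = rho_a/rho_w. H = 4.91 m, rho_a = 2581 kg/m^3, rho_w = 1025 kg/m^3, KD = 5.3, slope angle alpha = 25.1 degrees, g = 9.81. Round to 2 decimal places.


Sr = rho_a / rho_w = 2581 / 1025 = 2.518049
(Sr - 1) = 1.518049
(Sr - 1)^3 = 3.498301
cot(25.1) = 1 / tan(25.1) = 1 / 0.468434 = 2.134771
Numerator = 2581 * 9.81 * 4.91^3 = 2997101.7571
Denominator = 5.3 * 3.498301 * 2.134771 = 39.580787
W = 2997101.7571 / 39.580787
W = 75721.13 N

75721.13


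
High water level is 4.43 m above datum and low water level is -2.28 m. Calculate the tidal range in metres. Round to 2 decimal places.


Tidal range = High water - Low water
Tidal range = 4.43 - (-2.28)
Tidal range = 6.71 m

6.71


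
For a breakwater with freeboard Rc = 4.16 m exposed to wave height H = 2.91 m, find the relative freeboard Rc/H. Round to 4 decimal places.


Relative freeboard = Rc / H
= 4.16 / 2.91
= 1.4296

1.4296


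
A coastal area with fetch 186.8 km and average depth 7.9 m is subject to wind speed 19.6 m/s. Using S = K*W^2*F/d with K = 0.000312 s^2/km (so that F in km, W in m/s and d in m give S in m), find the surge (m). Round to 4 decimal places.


S = K * W^2 * F / d
W^2 = 19.6^2 = 384.16
S = 0.000312 * 384.16 * 186.8 / 7.9
Numerator = 0.000312 * 384.16 * 186.8 = 22.389459
S = 22.389459 / 7.9 = 2.8341 m

2.8341


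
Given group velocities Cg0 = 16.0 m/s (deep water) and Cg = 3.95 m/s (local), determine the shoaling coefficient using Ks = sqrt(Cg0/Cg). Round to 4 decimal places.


Ks = sqrt(Cg0 / Cg)
Ks = sqrt(16.0 / 3.95)
Ks = sqrt(4.0506)
Ks = 2.0126

2.0126


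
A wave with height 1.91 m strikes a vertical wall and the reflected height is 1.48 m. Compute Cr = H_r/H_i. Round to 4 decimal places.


Cr = H_r / H_i
Cr = 1.48 / 1.91
Cr = 0.7749

0.7749


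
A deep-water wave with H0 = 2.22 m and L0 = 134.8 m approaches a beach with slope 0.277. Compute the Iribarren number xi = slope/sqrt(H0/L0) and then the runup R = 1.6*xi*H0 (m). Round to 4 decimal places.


xi = slope / sqrt(H0/L0)
H0/L0 = 2.22/134.8 = 0.016469
sqrt(0.016469) = 0.128331
xi = 0.277 / 0.128331 = 2.158481
R = 1.6 * xi * H0 = 1.6 * 2.158481 * 2.22
R = 7.6669 m

7.6669


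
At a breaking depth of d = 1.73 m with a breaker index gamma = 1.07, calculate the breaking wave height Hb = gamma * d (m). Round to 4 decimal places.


Hb = gamma * d
Hb = 1.07 * 1.73
Hb = 1.8511 m

1.8511


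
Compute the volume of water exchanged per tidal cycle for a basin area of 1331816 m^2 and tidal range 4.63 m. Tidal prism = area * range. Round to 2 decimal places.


Tidal prism = Area * Tidal range
P = 1331816 * 4.63
P = 6166308.08 m^3

6166308.08


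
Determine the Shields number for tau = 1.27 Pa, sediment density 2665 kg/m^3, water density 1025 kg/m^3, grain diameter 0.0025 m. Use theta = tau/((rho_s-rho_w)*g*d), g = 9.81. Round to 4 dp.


theta = tau / ((rho_s - rho_w) * g * d)
rho_s - rho_w = 2665 - 1025 = 1640
Denominator = 1640 * 9.81 * 0.0025 = 40.221000
theta = 1.27 / 40.221000
theta = 0.0316

0.0316


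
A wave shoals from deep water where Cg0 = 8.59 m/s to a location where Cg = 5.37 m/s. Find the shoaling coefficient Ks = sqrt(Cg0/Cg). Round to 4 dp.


Ks = sqrt(Cg0 / Cg)
Ks = sqrt(8.59 / 5.37)
Ks = sqrt(1.5996)
Ks = 1.2648

1.2648


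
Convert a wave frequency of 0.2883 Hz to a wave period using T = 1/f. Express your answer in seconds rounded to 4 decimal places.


T = 1 / f
T = 1 / 0.2883
T = 3.4686 s

3.4686


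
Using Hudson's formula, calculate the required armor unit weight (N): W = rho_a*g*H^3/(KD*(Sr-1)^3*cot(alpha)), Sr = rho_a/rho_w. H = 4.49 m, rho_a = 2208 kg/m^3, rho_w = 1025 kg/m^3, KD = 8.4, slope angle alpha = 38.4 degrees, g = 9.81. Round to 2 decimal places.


Sr = rho_a / rho_w = 2208 / 1025 = 2.154146
(Sr - 1) = 1.154146
(Sr - 1)^3 = 1.537385
cot(38.4) = 1 / tan(38.4) = 1 / 0.792590 = 1.261686
Numerator = 2208 * 9.81 * 4.49^3 = 1960681.7184
Denominator = 8.4 * 1.537385 * 1.261686 = 16.293456
W = 1960681.7184 / 16.293456
W = 120335.53 N

120335.53


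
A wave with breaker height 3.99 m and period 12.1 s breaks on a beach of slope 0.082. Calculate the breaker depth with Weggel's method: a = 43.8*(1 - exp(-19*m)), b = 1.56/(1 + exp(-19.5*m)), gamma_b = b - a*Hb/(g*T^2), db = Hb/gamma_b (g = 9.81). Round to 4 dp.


a = 43.8 * (1 - exp(-19 * m))
exp(-19 * 0.082) = exp(-1.5580) = 0.210557
a = 43.8 * (1 - 0.210557) = 34.577614
b = 1.56 / (1 + exp(-19.5 * m))
exp(-19.5 * 0.082) = exp(-1.5990) = 0.202099
b = 1.56 / (1 + 0.202099) = 1.297731
Hb / (g * T^2) = 3.99 / (9.81 * 12.1^2) = 3.99 / 1436.2821 = 0.00277801
gamma_b = b - a * Hb/(g*T^2) = 1.297731 - 34.577614 * 0.00277801 = 1.201674
db = Hb / gamma_b = 3.99 / 1.201674
db = 3.3204 m

3.3204


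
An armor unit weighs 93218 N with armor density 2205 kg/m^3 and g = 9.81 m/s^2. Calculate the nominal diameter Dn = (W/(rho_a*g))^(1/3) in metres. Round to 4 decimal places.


V = W / (rho_a * g)
V = 93218 / (2205 * 9.81)
V = 93218 / 21631.05
V = 4.309453 m^3
Dn = V^(1/3) = 4.309453^(1/3)
Dn = 1.6273 m

1.6273


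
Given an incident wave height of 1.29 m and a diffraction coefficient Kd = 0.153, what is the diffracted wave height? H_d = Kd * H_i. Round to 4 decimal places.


H_d = Kd * H_i
H_d = 0.153 * 1.29
H_d = 0.1974 m

0.1974


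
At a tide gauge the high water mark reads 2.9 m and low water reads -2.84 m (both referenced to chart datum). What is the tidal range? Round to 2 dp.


Tidal range = High water - Low water
Tidal range = 2.9 - (-2.84)
Tidal range = 5.74 m

5.74


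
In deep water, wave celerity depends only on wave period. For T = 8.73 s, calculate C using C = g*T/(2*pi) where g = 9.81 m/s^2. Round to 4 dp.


We use the deep-water celerity formula:
C = g * T / (2 * pi)
C = 9.81 * 8.73 / (2 * 3.14159...)
C = 85.641300 / 6.283185
C = 13.6302 m/s

13.6302


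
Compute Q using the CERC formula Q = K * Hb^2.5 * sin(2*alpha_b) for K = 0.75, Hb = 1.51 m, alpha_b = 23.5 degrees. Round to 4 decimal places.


Q = K * Hb^2.5 * sin(2 * alpha_b)
Hb^2.5 = 1.51^2.5 = 2.801834
sin(2 * 23.5) = sin(47.0) = 0.731354
Q = 0.75 * 2.801834 * 0.731354
Q = 1.5368 m^3/s

1.5368


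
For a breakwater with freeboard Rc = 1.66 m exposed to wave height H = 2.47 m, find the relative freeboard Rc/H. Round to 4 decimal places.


Relative freeboard = Rc / H
= 1.66 / 2.47
= 0.6721

0.6721


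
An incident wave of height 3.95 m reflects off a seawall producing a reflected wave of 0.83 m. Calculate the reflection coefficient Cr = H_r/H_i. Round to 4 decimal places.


Cr = H_r / H_i
Cr = 0.83 / 3.95
Cr = 0.2101

0.2101


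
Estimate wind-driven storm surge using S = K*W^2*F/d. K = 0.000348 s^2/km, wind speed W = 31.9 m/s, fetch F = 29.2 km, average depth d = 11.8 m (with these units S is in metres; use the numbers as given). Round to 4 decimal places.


S = K * W^2 * F / d
W^2 = 31.9^2 = 1017.61
S = 0.000348 * 1017.61 * 29.2 / 11.8
Numerator = 0.000348 * 1017.61 * 29.2 = 10.340546
S = 10.340546 / 11.8 = 0.8763 m

0.8763


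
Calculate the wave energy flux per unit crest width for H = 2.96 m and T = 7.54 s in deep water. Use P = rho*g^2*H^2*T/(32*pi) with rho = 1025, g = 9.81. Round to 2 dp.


P = rho * g^2 * H^2 * T / (32 * pi)
P = 1025 * 9.81^2 * 2.96^2 * 7.54 / (32 * pi)
P = 1025 * 96.2361 * 8.7616 * 7.54 / 100.53096
P = 64821.16 W/m

64821.16


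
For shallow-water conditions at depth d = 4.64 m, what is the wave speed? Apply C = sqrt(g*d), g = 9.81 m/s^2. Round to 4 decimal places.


Using the shallow-water approximation:
C = sqrt(g * d) = sqrt(9.81 * 4.64)
C = sqrt(45.5184)
C = 6.7467 m/s

6.7467


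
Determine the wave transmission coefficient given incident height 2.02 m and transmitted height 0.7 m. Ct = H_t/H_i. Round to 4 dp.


Ct = H_t / H_i
Ct = 0.7 / 2.02
Ct = 0.3465

0.3465


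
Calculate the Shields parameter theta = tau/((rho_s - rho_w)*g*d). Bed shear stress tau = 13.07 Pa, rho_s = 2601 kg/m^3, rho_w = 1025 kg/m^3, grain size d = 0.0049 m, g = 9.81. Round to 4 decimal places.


theta = tau / ((rho_s - rho_w) * g * d)
rho_s - rho_w = 2601 - 1025 = 1576
Denominator = 1576 * 9.81 * 0.0049 = 75.756744
theta = 13.07 / 75.756744
theta = 0.1725

0.1725


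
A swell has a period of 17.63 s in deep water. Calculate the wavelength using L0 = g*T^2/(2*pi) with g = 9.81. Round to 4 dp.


L0 = g * T^2 / (2 * pi)
L0 = 9.81 * 17.63^2 / (2 * pi)
L0 = 9.81 * 310.8169 / 6.28319
L0 = 3049.1138 / 6.28319
L0 = 485.2815 m

485.2815


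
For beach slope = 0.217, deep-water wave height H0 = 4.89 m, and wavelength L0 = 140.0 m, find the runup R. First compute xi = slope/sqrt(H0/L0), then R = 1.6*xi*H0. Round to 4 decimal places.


xi = slope / sqrt(H0/L0)
H0/L0 = 4.89/140.0 = 0.034929
sqrt(0.034929) = 0.186892
xi = 0.217 / 0.186892 = 1.161099
R = 1.6 * xi * H0 = 1.6 * 1.161099 * 4.89
R = 9.0844 m

9.0844


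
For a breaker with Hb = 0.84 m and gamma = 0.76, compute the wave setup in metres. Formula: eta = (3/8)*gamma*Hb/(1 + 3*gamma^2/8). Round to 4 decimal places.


eta = (3/8) * gamma * Hb / (1 + 3*gamma^2/8)
Numerator = (3/8) * 0.76 * 0.84 = 0.239400
Denominator = 1 + 3*0.76^2/8 = 1 + 0.216600 = 1.216600
eta = 0.239400 / 1.216600
eta = 0.1968 m

0.1968
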